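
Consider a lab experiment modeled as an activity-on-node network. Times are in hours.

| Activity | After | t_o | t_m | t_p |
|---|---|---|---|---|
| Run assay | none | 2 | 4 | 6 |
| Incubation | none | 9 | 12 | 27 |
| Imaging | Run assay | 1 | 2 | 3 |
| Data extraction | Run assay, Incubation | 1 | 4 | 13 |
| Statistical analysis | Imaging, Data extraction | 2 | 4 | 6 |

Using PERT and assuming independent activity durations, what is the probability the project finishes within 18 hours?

te_Run assay = (2 + 4·4 + 6)/6 = 24/6 = 4; σ²_Run assay = ((6−2)/6)² = 0.444
te_Incubation = (9 + 4·12 + 27)/6 = 84/6 = 14; σ²_Incubation = ((27−9)/6)² = 9.000
te_Imaging = (1 + 4·2 + 3)/6 = 12/6 = 2; σ²_Imaging = ((3−1)/6)² = 0.111
te_Data extraction = (1 + 4·4 + 13)/6 = 30/6 = 5; σ²_Data extraction = ((13−1)/6)² = 4.000
te_Statistical analysis = (2 + 4·4 + 6)/6 = 24/6 = 4; σ²_Statistical analysis = ((6−2)/6)² = 0.444

Forward pass:
ES_Run assay = 0; EF_Run assay = 4
ES_Incubation = 0; EF_Incubation = 14
ES_Imaging = 4; EF_Imaging = 4+2 = 6
ES_Data extraction = max(EF_Run assay=4, EF_Incubation=14) = 14; EF_Data extraction = 14+5 = 19
ES_Statistical analysis = max(EF_Imaging=6, EF_Data extraction=19) = 19; EF_Statistical analysis = 19+4 = 23
Expected project duration μ = 23 hours. Critical path: Incubation → Data extraction → Statistical analysis.

Variance along critical path = 9.000 + 4.000 + 0.444 = 13.444; σ = √13.444 = 3.667 hours.
Z = (18 − 23) / 3.667 = -1.364
P(T ≤ 18) = Φ(-1.364) ≈ 0.086

0.086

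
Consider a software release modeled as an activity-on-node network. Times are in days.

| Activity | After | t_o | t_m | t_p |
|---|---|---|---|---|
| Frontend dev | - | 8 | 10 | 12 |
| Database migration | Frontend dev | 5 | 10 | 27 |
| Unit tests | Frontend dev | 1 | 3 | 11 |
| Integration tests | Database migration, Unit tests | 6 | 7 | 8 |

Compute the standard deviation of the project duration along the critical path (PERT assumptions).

3.74 days

te_Frontend dev = (8 + 4·10 + 12)/6 = 60/6 = 10; σ²_Frontend dev = ((12−8)/6)² = 0.444
te_Database migration = (5 + 4·10 + 27)/6 = 72/6 = 12; σ²_Database migration = ((27−5)/6)² = 13.444
te_Unit tests = (1 + 4·3 + 11)/6 = 24/6 = 4; σ²_Unit tests = ((11−1)/6)² = 2.778
te_Integration tests = (6 + 4·7 + 8)/6 = 42/6 = 7; σ²_Integration tests = ((8−6)/6)² = 0.111

Forward pass:
ES_Frontend dev = 0; EF_Frontend dev = 10
ES_Database migration = 10; EF_Database migration = 10+12 = 22
ES_Unit tests = 10; EF_Unit tests = 10+4 = 14
ES_Integration tests = max(EF_Database migration=22, EF_Unit tests=14) = 22; EF_Integration tests = 22+7 = 29
Expected project duration μ = 29 days. Critical path: Frontend dev → Database migration → Integration tests.

Variance along critical path = 0.444 + 13.444 + 0.111 = 14.000
σ = √14.000 = 3.742 days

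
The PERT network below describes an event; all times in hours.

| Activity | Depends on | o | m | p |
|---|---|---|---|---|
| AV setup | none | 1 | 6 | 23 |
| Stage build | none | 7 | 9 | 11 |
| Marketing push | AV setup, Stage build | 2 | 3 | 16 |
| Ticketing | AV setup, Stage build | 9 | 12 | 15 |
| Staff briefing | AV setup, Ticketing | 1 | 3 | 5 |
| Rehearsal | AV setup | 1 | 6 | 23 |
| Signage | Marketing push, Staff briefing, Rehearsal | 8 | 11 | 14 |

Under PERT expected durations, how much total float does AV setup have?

te_AV setup = (1 + 4·6 + 23)/6 = 48/6 = 8
te_Stage build = (7 + 4·9 + 11)/6 = 54/6 = 9
te_Marketing push = (2 + 4·3 + 16)/6 = 30/6 = 5
te_Ticketing = (9 + 4·12 + 15)/6 = 72/6 = 12
te_Staff briefing = (1 + 4·3 + 5)/6 = 18/6 = 3
te_Rehearsal = (1 + 4·6 + 23)/6 = 48/6 = 8
te_Signage = (8 + 4·11 + 14)/6 = 66/6 = 11

Forward pass:
ES_AV setup = 0; EF_AV setup = 8
ES_Stage build = 0; EF_Stage build = 9
ES_Marketing push = max(EF_AV setup=8, EF_Stage build=9) = 9; EF_Marketing push = 9+5 = 14
ES_Ticketing = max(EF_AV setup=8, EF_Stage build=9) = 9; EF_Ticketing = 9+12 = 21
ES_Staff briefing = max(EF_AV setup=8, EF_Ticketing=21) = 21; EF_Staff briefing = 21+3 = 24
ES_Rehearsal = 8; EF_Rehearsal = 8+8 = 16
ES_Signage = max(EF_Marketing push=14, EF_Staff briefing=24, EF_Rehearsal=16) = 24; EF_Signage = 24+11 = 35
Expected project duration μ = 35 hours. Critical path: Stage build → Ticketing → Staff briefing → Signage.

Backward pass:
LF_Signage = 35; LS_Signage = 35−11 = 24
LF_Rehearsal = LS_Signage = 24; LS_Rehearsal = 24−8 = 16
LF_Staff briefing = LS_Signage = 24; LS_Staff briefing = 24−3 = 21
LF_Ticketing = LS_Staff briefing = 21; LS_Ticketing = 21−12 = 9
LF_Marketing push = LS_Signage = 24; LS_Marketing push = 24−5 = 19
LF_Stage build = min(LS_Marketing push=19, LS_Ticketing=9) = 9; LS_Stage build = 9−9 = 0
LF_AV setup = min(LS_Marketing push=19, LS_Ticketing=9, LS_Staff briefing=21, LS_Rehearsal=16) = 9; LS_AV setup = 9−8 = 1
Slack_AV setup = LS_AV setup − ES_AV setup = 1 − 0 = 1

1 hours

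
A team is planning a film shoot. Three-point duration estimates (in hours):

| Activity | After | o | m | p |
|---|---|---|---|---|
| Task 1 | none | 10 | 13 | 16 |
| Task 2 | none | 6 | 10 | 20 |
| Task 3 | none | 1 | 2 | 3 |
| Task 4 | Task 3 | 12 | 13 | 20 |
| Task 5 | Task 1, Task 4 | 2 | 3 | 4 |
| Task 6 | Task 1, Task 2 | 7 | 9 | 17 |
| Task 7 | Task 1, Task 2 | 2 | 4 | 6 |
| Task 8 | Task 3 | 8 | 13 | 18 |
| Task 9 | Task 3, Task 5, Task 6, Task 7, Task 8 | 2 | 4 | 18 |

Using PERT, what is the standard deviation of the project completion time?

te_Task 1 = (10 + 4·13 + 16)/6 = 78/6 = 13; σ²_Task 1 = ((16−10)/6)² = 1.000
te_Task 2 = (6 + 4·10 + 20)/6 = 66/6 = 11; σ²_Task 2 = ((20−6)/6)² = 5.444
te_Task 3 = (1 + 4·2 + 3)/6 = 12/6 = 2; σ²_Task 3 = ((3−1)/6)² = 0.111
te_Task 4 = (12 + 4·13 + 20)/6 = 84/6 = 14; σ²_Task 4 = ((20−12)/6)² = 1.778
te_Task 5 = (2 + 4·3 + 4)/6 = 18/6 = 3; σ²_Task 5 = ((4−2)/6)² = 0.111
te_Task 6 = (7 + 4·9 + 17)/6 = 60/6 = 10; σ²_Task 6 = ((17−7)/6)² = 2.778
te_Task 7 = (2 + 4·4 + 6)/6 = 24/6 = 4; σ²_Task 7 = ((6−2)/6)² = 0.444
te_Task 8 = (8 + 4·13 + 18)/6 = 78/6 = 13; σ²_Task 8 = ((18−8)/6)² = 2.778
te_Task 9 = (2 + 4·4 + 18)/6 = 36/6 = 6; σ²_Task 9 = ((18−2)/6)² = 7.111

Forward pass:
ES_Task 1 = 0; EF_Task 1 = 13
ES_Task 2 = 0; EF_Task 2 = 11
ES_Task 3 = 0; EF_Task 3 = 2
ES_Task 4 = 2; EF_Task 4 = 2+14 = 16
ES_Task 5 = max(EF_Task 1=13, EF_Task 4=16) = 16; EF_Task 5 = 16+3 = 19
ES_Task 6 = max(EF_Task 1=13, EF_Task 2=11) = 13; EF_Task 6 = 13+10 = 23
ES_Task 7 = max(EF_Task 1=13, EF_Task 2=11) = 13; EF_Task 7 = 13+4 = 17
ES_Task 8 = 2; EF_Task 8 = 2+13 = 15
ES_Task 9 = max(EF_Task 3=2, EF_Task 5=19, EF_Task 6=23, EF_Task 7=17, EF_Task 8=15) = 23; EF_Task 9 = 23+6 = 29
Expected project duration μ = 29 hours. Critical path: Task 1 → Task 6 → Task 9.

Variance along critical path = 1.000 + 2.778 + 7.111 = 10.889
σ = √10.889 = 3.300 hours

3.30 hours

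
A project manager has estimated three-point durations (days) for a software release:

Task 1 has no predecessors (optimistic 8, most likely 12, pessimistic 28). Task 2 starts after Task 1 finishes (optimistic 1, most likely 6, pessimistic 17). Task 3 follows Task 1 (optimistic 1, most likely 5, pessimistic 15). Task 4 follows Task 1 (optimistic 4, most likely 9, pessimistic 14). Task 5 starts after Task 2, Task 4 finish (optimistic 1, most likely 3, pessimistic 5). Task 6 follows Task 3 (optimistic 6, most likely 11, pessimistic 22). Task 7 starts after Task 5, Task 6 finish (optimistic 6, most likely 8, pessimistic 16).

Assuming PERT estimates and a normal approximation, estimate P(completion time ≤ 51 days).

0.974

te_Task 1 = (8 + 4·12 + 28)/6 = 84/6 = 14; σ²_Task 1 = ((28−8)/6)² = 11.111
te_Task 2 = (1 + 4·6 + 17)/6 = 42/6 = 7; σ²_Task 2 = ((17−1)/6)² = 7.111
te_Task 3 = (1 + 4·5 + 15)/6 = 36/6 = 6; σ²_Task 3 = ((15−1)/6)² = 5.444
te_Task 4 = (4 + 4·9 + 14)/6 = 54/6 = 9; σ²_Task 4 = ((14−4)/6)² = 2.778
te_Task 5 = (1 + 4·3 + 5)/6 = 18/6 = 3; σ²_Task 5 = ((5−1)/6)² = 0.444
te_Task 6 = (6 + 4·11 + 22)/6 = 72/6 = 12; σ²_Task 6 = ((22−6)/6)² = 7.111
te_Task 7 = (6 + 4·8 + 16)/6 = 54/6 = 9; σ²_Task 7 = ((16−6)/6)² = 2.778

Forward pass:
ES_Task 1 = 0; EF_Task 1 = 14
ES_Task 2 = 14; EF_Task 2 = 14+7 = 21
ES_Task 3 = 14; EF_Task 3 = 14+6 = 20
ES_Task 4 = 14; EF_Task 4 = 14+9 = 23
ES_Task 5 = max(EF_Task 2=21, EF_Task 4=23) = 23; EF_Task 5 = 23+3 = 26
ES_Task 6 = 20; EF_Task 6 = 20+12 = 32
ES_Task 7 = max(EF_Task 5=26, EF_Task 6=32) = 32; EF_Task 7 = 32+9 = 41
Expected project duration μ = 41 days. Critical path: Task 1 → Task 3 → Task 6 → Task 7.

Variance along critical path = 11.111 + 5.444 + 7.111 + 2.778 = 26.444; σ = √26.444 = 5.142 days.
Z = (51 − 41) / 5.142 = 1.945
P(T ≤ 51) = Φ(1.945) ≈ 0.974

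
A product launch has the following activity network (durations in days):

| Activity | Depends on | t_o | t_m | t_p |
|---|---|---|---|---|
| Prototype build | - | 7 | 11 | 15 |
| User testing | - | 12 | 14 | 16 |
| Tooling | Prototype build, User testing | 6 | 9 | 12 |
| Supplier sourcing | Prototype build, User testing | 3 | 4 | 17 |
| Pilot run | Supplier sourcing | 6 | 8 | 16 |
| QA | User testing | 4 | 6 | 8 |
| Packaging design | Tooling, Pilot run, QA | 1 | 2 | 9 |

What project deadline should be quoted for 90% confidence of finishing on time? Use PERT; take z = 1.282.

te_Prototype build = (7 + 4·11 + 15)/6 = 66/6 = 11; σ²_Prototype build = ((15−7)/6)² = 1.778
te_User testing = (12 + 4·14 + 16)/6 = 84/6 = 14; σ²_User testing = ((16−12)/6)² = 0.444
te_Tooling = (6 + 4·9 + 12)/6 = 54/6 = 9; σ²_Tooling = ((12−6)/6)² = 1.000
te_Supplier sourcing = (3 + 4·4 + 17)/6 = 36/6 = 6; σ²_Supplier sourcing = ((17−3)/6)² = 5.444
te_Pilot run = (6 + 4·8 + 16)/6 = 54/6 = 9; σ²_Pilot run = ((16−6)/6)² = 2.778
te_QA = (4 + 4·6 + 8)/6 = 36/6 = 6; σ²_QA = ((8−4)/6)² = 0.444
te_Packaging design = (1 + 4·2 + 9)/6 = 18/6 = 3; σ²_Packaging design = ((9−1)/6)² = 1.778

Forward pass:
ES_Prototype build = 0; EF_Prototype build = 11
ES_User testing = 0; EF_User testing = 14
ES_Tooling = max(EF_Prototype build=11, EF_User testing=14) = 14; EF_Tooling = 14+9 = 23
ES_Supplier sourcing = max(EF_Prototype build=11, EF_User testing=14) = 14; EF_Supplier sourcing = 14+6 = 20
ES_Pilot run = 20; EF_Pilot run = 20+9 = 29
ES_QA = 14; EF_QA = 14+6 = 20
ES_Packaging design = max(EF_Tooling=23, EF_Pilot run=29, EF_QA=20) = 29; EF_Packaging design = 29+3 = 32
Expected project duration μ = 32 days. Critical path: User testing → Supplier sourcing → Pilot run → Packaging design.

Variance along critical path = 0.444 + 5.444 + 2.778 + 1.778 = 10.444; σ = 3.232 days.
D = μ + z·σ = 32 + 1.282·3.232 = 36.1 days

36.1 days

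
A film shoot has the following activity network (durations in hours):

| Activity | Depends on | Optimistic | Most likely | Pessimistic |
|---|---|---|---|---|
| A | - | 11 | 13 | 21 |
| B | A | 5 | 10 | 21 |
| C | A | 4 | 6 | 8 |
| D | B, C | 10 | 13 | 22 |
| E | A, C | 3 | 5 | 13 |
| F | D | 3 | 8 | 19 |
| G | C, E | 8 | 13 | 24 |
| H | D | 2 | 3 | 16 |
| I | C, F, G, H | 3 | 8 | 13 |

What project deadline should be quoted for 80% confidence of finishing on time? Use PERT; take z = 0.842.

te_A = (11 + 4·13 + 21)/6 = 84/6 = 14; σ²_A = ((21−11)/6)² = 2.778
te_B = (5 + 4·10 + 21)/6 = 66/6 = 11; σ²_B = ((21−5)/6)² = 7.111
te_C = (4 + 4·6 + 8)/6 = 36/6 = 6; σ²_C = ((8−4)/6)² = 0.444
te_D = (10 + 4·13 + 22)/6 = 84/6 = 14; σ²_D = ((22−10)/6)² = 4.000
te_E = (3 + 4·5 + 13)/6 = 36/6 = 6; σ²_E = ((13−3)/6)² = 2.778
te_F = (3 + 4·8 + 19)/6 = 54/6 = 9; σ²_F = ((19−3)/6)² = 7.111
te_G = (8 + 4·13 + 24)/6 = 84/6 = 14; σ²_G = ((24−8)/6)² = 7.111
te_H = (2 + 4·3 + 16)/6 = 30/6 = 5; σ²_H = ((16−2)/6)² = 5.444
te_I = (3 + 4·8 + 13)/6 = 48/6 = 8; σ²_I = ((13−3)/6)² = 2.778

Forward pass:
ES_A = 0; EF_A = 14
ES_B = 14; EF_B = 14+11 = 25
ES_C = 14; EF_C = 14+6 = 20
ES_D = max(EF_B=25, EF_C=20) = 25; EF_D = 25+14 = 39
ES_E = max(EF_A=14, EF_C=20) = 20; EF_E = 20+6 = 26
ES_F = 39; EF_F = 39+9 = 48
ES_G = max(EF_C=20, EF_E=26) = 26; EF_G = 26+14 = 40
ES_H = 39; EF_H = 39+5 = 44
ES_I = max(EF_C=20, EF_F=48, EF_G=40, EF_H=44) = 48; EF_I = 48+8 = 56
Expected project duration μ = 56 hours. Critical path: A → B → D → F → I.

Variance along critical path = 2.778 + 7.111 + 4.000 + 7.111 + 2.778 = 23.778; σ = 4.876 hours.
D = μ + z·σ = 56 + 0.842·4.876 = 60.1 hours

60.1 hours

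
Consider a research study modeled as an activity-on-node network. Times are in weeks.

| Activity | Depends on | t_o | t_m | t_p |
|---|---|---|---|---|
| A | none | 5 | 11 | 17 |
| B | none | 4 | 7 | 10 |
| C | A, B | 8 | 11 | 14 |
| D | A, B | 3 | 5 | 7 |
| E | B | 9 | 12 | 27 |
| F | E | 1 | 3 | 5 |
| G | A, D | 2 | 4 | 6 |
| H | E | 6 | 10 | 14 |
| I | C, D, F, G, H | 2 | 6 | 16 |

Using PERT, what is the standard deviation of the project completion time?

4.15 weeks

te_A = (5 + 4·11 + 17)/6 = 66/6 = 11; σ²_A = ((17−5)/6)² = 4.000
te_B = (4 + 4·7 + 10)/6 = 42/6 = 7; σ²_B = ((10−4)/6)² = 1.000
te_C = (8 + 4·11 + 14)/6 = 66/6 = 11; σ²_C = ((14−8)/6)² = 1.000
te_D = (3 + 4·5 + 7)/6 = 30/6 = 5; σ²_D = ((7−3)/6)² = 0.444
te_E = (9 + 4·12 + 27)/6 = 84/6 = 14; σ²_E = ((27−9)/6)² = 9.000
te_F = (1 + 4·3 + 5)/6 = 18/6 = 3; σ²_F = ((5−1)/6)² = 0.444
te_G = (2 + 4·4 + 6)/6 = 24/6 = 4; σ²_G = ((6−2)/6)² = 0.444
te_H = (6 + 4·10 + 14)/6 = 60/6 = 10; σ²_H = ((14−6)/6)² = 1.778
te_I = (2 + 4·6 + 16)/6 = 42/6 = 7; σ²_I = ((16−2)/6)² = 5.444

Forward pass:
ES_A = 0; EF_A = 11
ES_B = 0; EF_B = 7
ES_C = max(EF_A=11, EF_B=7) = 11; EF_C = 11+11 = 22
ES_D = max(EF_A=11, EF_B=7) = 11; EF_D = 11+5 = 16
ES_E = 7; EF_E = 7+14 = 21
ES_F = 21; EF_F = 21+3 = 24
ES_G = max(EF_A=11, EF_D=16) = 16; EF_G = 16+4 = 20
ES_H = 21; EF_H = 21+10 = 31
ES_I = max(EF_C=22, EF_D=16, EF_F=24, EF_G=20, EF_H=31) = 31; EF_I = 31+7 = 38
Expected project duration μ = 38 weeks. Critical path: B → E → H → I.

Variance along critical path = 1.000 + 9.000 + 1.778 + 5.444 = 17.222
σ = √17.222 = 4.150 weeks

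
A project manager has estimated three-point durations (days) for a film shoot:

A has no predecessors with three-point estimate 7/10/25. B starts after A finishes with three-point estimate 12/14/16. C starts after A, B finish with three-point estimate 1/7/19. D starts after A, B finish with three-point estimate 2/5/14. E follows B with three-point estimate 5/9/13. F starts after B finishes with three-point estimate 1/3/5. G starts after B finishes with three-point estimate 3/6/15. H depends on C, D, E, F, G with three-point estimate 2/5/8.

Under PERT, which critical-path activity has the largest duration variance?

te_A = (7 + 4·10 + 25)/6 = 72/6 = 12; σ²_A = ((25−7)/6)² = 9.000
te_B = (12 + 4·14 + 16)/6 = 84/6 = 14; σ²_B = ((16−12)/6)² = 0.444
te_C = (1 + 4·7 + 19)/6 = 48/6 = 8; σ²_C = ((19−1)/6)² = 9.000
te_D = (2 + 4·5 + 14)/6 = 36/6 = 6; σ²_D = ((14−2)/6)² = 4.000
te_E = (5 + 4·9 + 13)/6 = 54/6 = 9; σ²_E = ((13−5)/6)² = 1.778
te_F = (1 + 4·3 + 5)/6 = 18/6 = 3; σ²_F = ((5−1)/6)² = 0.444
te_G = (3 + 4·6 + 15)/6 = 42/6 = 7; σ²_G = ((15−3)/6)² = 4.000
te_H = (2 + 4·5 + 8)/6 = 30/6 = 5; σ²_H = ((8−2)/6)² = 1.000

Forward pass:
ES_A = 0; EF_A = 12
ES_B = 12; EF_B = 12+14 = 26
ES_C = max(EF_A=12, EF_B=26) = 26; EF_C = 26+8 = 34
ES_D = max(EF_A=12, EF_B=26) = 26; EF_D = 26+6 = 32
ES_E = 26; EF_E = 26+9 = 35
ES_F = 26; EF_F = 26+3 = 29
ES_G = 26; EF_G = 26+7 = 33
ES_H = max(EF_C=34, EF_D=32, EF_E=35, EF_F=29, EF_G=33) = 35; EF_H = 35+5 = 40
Expected project duration μ = 40 days. Critical path: A → B → E → H.

Variances on critical path: σ²_A=9.000, σ²_B=0.444, σ²_E=1.778, σ²_H=1.000.
Largest is σ²_A = 9.000.

A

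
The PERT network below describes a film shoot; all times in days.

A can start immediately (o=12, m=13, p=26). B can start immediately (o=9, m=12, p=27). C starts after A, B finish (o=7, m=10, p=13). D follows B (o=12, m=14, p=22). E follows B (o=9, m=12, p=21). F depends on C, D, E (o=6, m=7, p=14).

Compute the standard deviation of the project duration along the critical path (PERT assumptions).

te_A = (12 + 4·13 + 26)/6 = 90/6 = 15; σ²_A = ((26−12)/6)² = 5.444
te_B = (9 + 4·12 + 27)/6 = 84/6 = 14; σ²_B = ((27−9)/6)² = 9.000
te_C = (7 + 4·10 + 13)/6 = 60/6 = 10; σ²_C = ((13−7)/6)² = 1.000
te_D = (12 + 4·14 + 22)/6 = 90/6 = 15; σ²_D = ((22−12)/6)² = 2.778
te_E = (9 + 4·12 + 21)/6 = 78/6 = 13; σ²_E = ((21−9)/6)² = 4.000
te_F = (6 + 4·7 + 14)/6 = 48/6 = 8; σ²_F = ((14−6)/6)² = 1.778

Forward pass:
ES_A = 0; EF_A = 15
ES_B = 0; EF_B = 14
ES_C = max(EF_A=15, EF_B=14) = 15; EF_C = 15+10 = 25
ES_D = 14; EF_D = 14+15 = 29
ES_E = 14; EF_E = 14+13 = 27
ES_F = max(EF_C=25, EF_D=29, EF_E=27) = 29; EF_F = 29+8 = 37
Expected project duration μ = 37 days. Critical path: B → D → F.

Variance along critical path = 9.000 + 2.778 + 1.778 = 13.556
σ = √13.556 = 3.682 days

3.68 days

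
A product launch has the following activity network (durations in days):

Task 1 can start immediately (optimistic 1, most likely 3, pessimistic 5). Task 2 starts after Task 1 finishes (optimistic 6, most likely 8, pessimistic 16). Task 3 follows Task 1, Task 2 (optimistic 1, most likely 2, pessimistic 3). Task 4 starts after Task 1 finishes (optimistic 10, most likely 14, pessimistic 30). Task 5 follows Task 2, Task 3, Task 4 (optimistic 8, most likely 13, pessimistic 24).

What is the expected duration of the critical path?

33 days

te_Task 1 = (1 + 4·3 + 5)/6 = 18/6 = 3
te_Task 2 = (6 + 4·8 + 16)/6 = 54/6 = 9
te_Task 3 = (1 + 4·2 + 3)/6 = 12/6 = 2
te_Task 4 = (10 + 4·14 + 30)/6 = 96/6 = 16
te_Task 5 = (8 + 4·13 + 24)/6 = 84/6 = 14

Forward pass:
ES_Task 1 = 0; EF_Task 1 = 3
ES_Task 2 = 3; EF_Task 2 = 3+9 = 12
ES_Task 3 = max(EF_Task 1=3, EF_Task 2=12) = 12; EF_Task 3 = 12+2 = 14
ES_Task 4 = 3; EF_Task 4 = 3+16 = 19
ES_Task 5 = max(EF_Task 2=12, EF_Task 3=14, EF_Task 4=19) = 19; EF_Task 5 = 19+14 = 33
Expected project duration μ = 33 days. Critical path: Task 1 → Task 4 → Task 5.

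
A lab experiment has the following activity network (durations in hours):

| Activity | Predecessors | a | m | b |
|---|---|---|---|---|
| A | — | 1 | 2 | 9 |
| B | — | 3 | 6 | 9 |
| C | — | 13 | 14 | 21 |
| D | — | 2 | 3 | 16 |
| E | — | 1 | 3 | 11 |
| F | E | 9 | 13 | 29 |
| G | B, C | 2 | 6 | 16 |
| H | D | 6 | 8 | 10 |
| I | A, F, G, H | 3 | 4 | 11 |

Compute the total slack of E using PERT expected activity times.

3 hours

te_A = (1 + 4·2 + 9)/6 = 18/6 = 3
te_B = (3 + 4·6 + 9)/6 = 36/6 = 6
te_C = (13 + 4·14 + 21)/6 = 90/6 = 15
te_D = (2 + 4·3 + 16)/6 = 30/6 = 5
te_E = (1 + 4·3 + 11)/6 = 24/6 = 4
te_F = (9 + 4·13 + 29)/6 = 90/6 = 15
te_G = (2 + 4·6 + 16)/6 = 42/6 = 7
te_H = (6 + 4·8 + 10)/6 = 48/6 = 8
te_I = (3 + 4·4 + 11)/6 = 30/6 = 5

Forward pass:
ES_A = 0; EF_A = 3
ES_B = 0; EF_B = 6
ES_C = 0; EF_C = 15
ES_D = 0; EF_D = 5
ES_E = 0; EF_E = 4
ES_F = 4; EF_F = 4+15 = 19
ES_G = max(EF_B=6, EF_C=15) = 15; EF_G = 15+7 = 22
ES_H = 5; EF_H = 5+8 = 13
ES_I = max(EF_A=3, EF_F=19, EF_G=22, EF_H=13) = 22; EF_I = 22+5 = 27
Expected project duration μ = 27 hours. Critical path: C → G → I.

Backward pass:
LF_I = 27; LS_I = 27−5 = 22
LF_H = LS_I = 22; LS_H = 22−8 = 14
LF_G = LS_I = 22; LS_G = 22−7 = 15
LF_F = LS_I = 22; LS_F = 22−15 = 7
LF_E = LS_F = 7; LS_E = 7−4 = 3
LF_D = LS_H = 14; LS_D = 14−5 = 9
LF_C = LS_G = 15; LS_C = 15−15 = 0
LF_B = LS_G = 15; LS_B = 15−6 = 9
LF_A = LS_I = 22; LS_A = 22−3 = 19
Slack_E = LS_E − ES_E = 3 − 0 = 3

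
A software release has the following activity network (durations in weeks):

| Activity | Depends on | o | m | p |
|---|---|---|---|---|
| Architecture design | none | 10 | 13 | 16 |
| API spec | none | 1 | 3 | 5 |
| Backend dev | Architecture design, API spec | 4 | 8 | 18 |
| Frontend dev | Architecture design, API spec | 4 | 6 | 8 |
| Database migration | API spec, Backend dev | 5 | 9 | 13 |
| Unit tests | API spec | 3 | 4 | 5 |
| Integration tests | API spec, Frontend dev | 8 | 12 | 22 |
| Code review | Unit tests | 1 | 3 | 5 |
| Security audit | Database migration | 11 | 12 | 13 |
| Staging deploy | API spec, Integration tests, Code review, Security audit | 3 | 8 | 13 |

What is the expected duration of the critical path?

te_Architecture design = (10 + 4·13 + 16)/6 = 78/6 = 13
te_API spec = (1 + 4·3 + 5)/6 = 18/6 = 3
te_Backend dev = (4 + 4·8 + 18)/6 = 54/6 = 9
te_Frontend dev = (4 + 4·6 + 8)/6 = 36/6 = 6
te_Database migration = (5 + 4·9 + 13)/6 = 54/6 = 9
te_Unit tests = (3 + 4·4 + 5)/6 = 24/6 = 4
te_Integration tests = (8 + 4·12 + 22)/6 = 78/6 = 13
te_Code review = (1 + 4·3 + 5)/6 = 18/6 = 3
te_Security audit = (11 + 4·12 + 13)/6 = 72/6 = 12
te_Staging deploy = (3 + 4·8 + 13)/6 = 48/6 = 8

Forward pass:
ES_Architecture design = 0; EF_Architecture design = 13
ES_API spec = 0; EF_API spec = 3
ES_Backend dev = max(EF_Architecture design=13, EF_API spec=3) = 13; EF_Backend dev = 13+9 = 22
ES_Frontend dev = max(EF_Architecture design=13, EF_API spec=3) = 13; EF_Frontend dev = 13+6 = 19
ES_Database migration = max(EF_API spec=3, EF_Backend dev=22) = 22; EF_Database migration = 22+9 = 31
ES_Unit tests = 3; EF_Unit tests = 3+4 = 7
ES_Integration tests = max(EF_API spec=3, EF_Frontend dev=19) = 19; EF_Integration tests = 19+13 = 32
ES_Code review = 7; EF_Code review = 7+3 = 10
ES_Security audit = 31; EF_Security audit = 31+12 = 43
ES_Staging deploy = max(EF_API spec=3, EF_Integration tests=32, EF_Code review=10, EF_Security audit=43) = 43; EF_Staging deploy = 43+8 = 51
Expected project duration μ = 51 weeks. Critical path: Architecture design → Backend dev → Database migration → Security audit → Staging deploy.

51 weeks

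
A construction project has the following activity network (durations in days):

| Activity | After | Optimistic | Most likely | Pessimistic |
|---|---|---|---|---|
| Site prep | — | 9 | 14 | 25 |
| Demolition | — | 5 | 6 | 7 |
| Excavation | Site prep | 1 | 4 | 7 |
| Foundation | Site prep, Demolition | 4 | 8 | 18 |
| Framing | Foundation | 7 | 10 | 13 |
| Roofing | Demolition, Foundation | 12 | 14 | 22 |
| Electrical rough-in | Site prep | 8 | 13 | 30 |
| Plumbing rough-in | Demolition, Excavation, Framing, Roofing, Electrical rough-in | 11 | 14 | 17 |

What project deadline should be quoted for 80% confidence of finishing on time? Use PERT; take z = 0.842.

te_Site prep = (9 + 4·14 + 25)/6 = 90/6 = 15; σ²_Site prep = ((25−9)/6)² = 7.111
te_Demolition = (5 + 4·6 + 7)/6 = 36/6 = 6; σ²_Demolition = ((7−5)/6)² = 0.111
te_Excavation = (1 + 4·4 + 7)/6 = 24/6 = 4; σ²_Excavation = ((7−1)/6)² = 1.000
te_Foundation = (4 + 4·8 + 18)/6 = 54/6 = 9; σ²_Foundation = ((18−4)/6)² = 5.444
te_Framing = (7 + 4·10 + 13)/6 = 60/6 = 10; σ²_Framing = ((13−7)/6)² = 1.000
te_Roofing = (12 + 4·14 + 22)/6 = 90/6 = 15; σ²_Roofing = ((22−12)/6)² = 2.778
te_Electrical rough-in = (8 + 4·13 + 30)/6 = 90/6 = 15; σ²_Electrical rough-in = ((30−8)/6)² = 13.444
te_Plumbing rough-in = (11 + 4·14 + 17)/6 = 84/6 = 14; σ²_Plumbing rough-in = ((17−11)/6)² = 1.000

Forward pass:
ES_Site prep = 0; EF_Site prep = 15
ES_Demolition = 0; EF_Demolition = 6
ES_Excavation = 15; EF_Excavation = 15+4 = 19
ES_Foundation = max(EF_Site prep=15, EF_Demolition=6) = 15; EF_Foundation = 15+9 = 24
ES_Framing = 24; EF_Framing = 24+10 = 34
ES_Roofing = max(EF_Demolition=6, EF_Foundation=24) = 24; EF_Roofing = 24+15 = 39
ES_Electrical rough-in = 15; EF_Electrical rough-in = 15+15 = 30
ES_Plumbing rough-in = max(EF_Demolition=6, EF_Excavation=19, EF_Framing=34, EF_Roofing=39, EF_Electrical rough-in=30) = 39; EF_Plumbing rough-in = 39+14 = 53
Expected project duration μ = 53 days. Critical path: Site prep → Foundation → Roofing → Plumbing rough-in.

Variance along critical path = 7.111 + 5.444 + 2.778 + 1.000 = 16.333; σ = 4.041 days.
D = μ + z·σ = 53 + 0.842·4.041 = 56.4 days

56.4 days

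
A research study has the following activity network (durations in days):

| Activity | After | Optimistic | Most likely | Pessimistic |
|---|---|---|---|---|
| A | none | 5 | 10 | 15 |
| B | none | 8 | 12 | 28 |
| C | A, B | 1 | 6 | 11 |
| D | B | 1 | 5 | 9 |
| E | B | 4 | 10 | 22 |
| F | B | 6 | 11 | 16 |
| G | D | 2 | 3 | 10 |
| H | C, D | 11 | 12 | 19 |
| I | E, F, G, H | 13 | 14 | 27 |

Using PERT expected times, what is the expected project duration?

te_A = (5 + 4·10 + 15)/6 = 60/6 = 10
te_B = (8 + 4·12 + 28)/6 = 84/6 = 14
te_C = (1 + 4·6 + 11)/6 = 36/6 = 6
te_D = (1 + 4·5 + 9)/6 = 30/6 = 5
te_E = (4 + 4·10 + 22)/6 = 66/6 = 11
te_F = (6 + 4·11 + 16)/6 = 66/6 = 11
te_G = (2 + 4·3 + 10)/6 = 24/6 = 4
te_H = (11 + 4·12 + 19)/6 = 78/6 = 13
te_I = (13 + 4·14 + 27)/6 = 96/6 = 16

Forward pass:
ES_A = 0; EF_A = 10
ES_B = 0; EF_B = 14
ES_C = max(EF_A=10, EF_B=14) = 14; EF_C = 14+6 = 20
ES_D = 14; EF_D = 14+5 = 19
ES_E = 14; EF_E = 14+11 = 25
ES_F = 14; EF_F = 14+11 = 25
ES_G = 19; EF_G = 19+4 = 23
ES_H = max(EF_C=20, EF_D=19) = 20; EF_H = 20+13 = 33
ES_I = max(EF_E=25, EF_F=25, EF_G=23, EF_H=33) = 33; EF_I = 33+16 = 49
Expected project duration μ = 49 days. Critical path: B → C → H → I.

49 days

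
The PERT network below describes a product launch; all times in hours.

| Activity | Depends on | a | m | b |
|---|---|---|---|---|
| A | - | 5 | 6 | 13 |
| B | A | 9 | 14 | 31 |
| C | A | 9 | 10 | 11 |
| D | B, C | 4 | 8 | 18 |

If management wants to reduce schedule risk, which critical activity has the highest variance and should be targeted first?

B

te_A = (5 + 4·6 + 13)/6 = 42/6 = 7; σ²_A = ((13−5)/6)² = 1.778
te_B = (9 + 4·14 + 31)/6 = 96/6 = 16; σ²_B = ((31−9)/6)² = 13.444
te_C = (9 + 4·10 + 11)/6 = 60/6 = 10; σ²_C = ((11−9)/6)² = 0.111
te_D = (4 + 4·8 + 18)/6 = 54/6 = 9; σ²_D = ((18−4)/6)² = 5.444

Forward pass:
ES_A = 0; EF_A = 7
ES_B = 7; EF_B = 7+16 = 23
ES_C = 7; EF_C = 7+10 = 17
ES_D = max(EF_B=23, EF_C=17) = 23; EF_D = 23+9 = 32
Expected project duration μ = 32 hours. Critical path: A → B → D.

Variances on critical path: σ²_A=1.778, σ²_B=13.444, σ²_D=5.444.
Largest is σ²_B = 13.444.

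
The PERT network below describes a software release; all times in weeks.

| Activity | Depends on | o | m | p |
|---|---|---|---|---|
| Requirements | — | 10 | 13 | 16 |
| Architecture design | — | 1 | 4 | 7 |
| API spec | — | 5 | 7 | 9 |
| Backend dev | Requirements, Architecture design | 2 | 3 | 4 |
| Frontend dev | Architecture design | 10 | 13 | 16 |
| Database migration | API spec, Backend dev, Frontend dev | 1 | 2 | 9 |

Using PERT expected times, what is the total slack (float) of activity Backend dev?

1 weeks

te_Requirements = (10 + 4·13 + 16)/6 = 78/6 = 13
te_Architecture design = (1 + 4·4 + 7)/6 = 24/6 = 4
te_API spec = (5 + 4·7 + 9)/6 = 42/6 = 7
te_Backend dev = (2 + 4·3 + 4)/6 = 18/6 = 3
te_Frontend dev = (10 + 4·13 + 16)/6 = 78/6 = 13
te_Database migration = (1 + 4·2 + 9)/6 = 18/6 = 3

Forward pass:
ES_Requirements = 0; EF_Requirements = 13
ES_Architecture design = 0; EF_Architecture design = 4
ES_API spec = 0; EF_API spec = 7
ES_Backend dev = max(EF_Requirements=13, EF_Architecture design=4) = 13; EF_Backend dev = 13+3 = 16
ES_Frontend dev = 4; EF_Frontend dev = 4+13 = 17
ES_Database migration = max(EF_API spec=7, EF_Backend dev=16, EF_Frontend dev=17) = 17; EF_Database migration = 17+3 = 20
Expected project duration μ = 20 weeks. Critical path: Architecture design → Frontend dev → Database migration.

Backward pass:
LF_Database migration = 20; LS_Database migration = 20−3 = 17
LF_Frontend dev = LS_Database migration = 17; LS_Frontend dev = 17−13 = 4
LF_Backend dev = LS_Database migration = 17; LS_Backend dev = 17−3 = 14
LF_API spec = LS_Database migration = 17; LS_API spec = 17−7 = 10
LF_Architecture design = min(LS_Backend dev=14, LS_Frontend dev=4) = 4; LS_Architecture design = 4−4 = 0
LF_Requirements = LS_Backend dev = 14; LS_Requirements = 14−13 = 1
Slack_Backend dev = LS_Backend dev − ES_Backend dev = 14 − 13 = 1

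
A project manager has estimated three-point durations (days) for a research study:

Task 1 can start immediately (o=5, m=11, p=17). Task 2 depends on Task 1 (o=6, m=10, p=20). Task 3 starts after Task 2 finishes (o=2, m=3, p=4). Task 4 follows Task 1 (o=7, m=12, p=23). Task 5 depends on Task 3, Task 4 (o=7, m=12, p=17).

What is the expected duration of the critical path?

te_Task 1 = (5 + 4·11 + 17)/6 = 66/6 = 11
te_Task 2 = (6 + 4·10 + 20)/6 = 66/6 = 11
te_Task 3 = (2 + 4·3 + 4)/6 = 18/6 = 3
te_Task 4 = (7 + 4·12 + 23)/6 = 78/6 = 13
te_Task 5 = (7 + 4·12 + 17)/6 = 72/6 = 12

Forward pass:
ES_Task 1 = 0; EF_Task 1 = 11
ES_Task 2 = 11; EF_Task 2 = 11+11 = 22
ES_Task 3 = 22; EF_Task 3 = 22+3 = 25
ES_Task 4 = 11; EF_Task 4 = 11+13 = 24
ES_Task 5 = max(EF_Task 3=25, EF_Task 4=24) = 25; EF_Task 5 = 25+12 = 37
Expected project duration μ = 37 days. Critical path: Task 1 → Task 2 → Task 3 → Task 5.

37 days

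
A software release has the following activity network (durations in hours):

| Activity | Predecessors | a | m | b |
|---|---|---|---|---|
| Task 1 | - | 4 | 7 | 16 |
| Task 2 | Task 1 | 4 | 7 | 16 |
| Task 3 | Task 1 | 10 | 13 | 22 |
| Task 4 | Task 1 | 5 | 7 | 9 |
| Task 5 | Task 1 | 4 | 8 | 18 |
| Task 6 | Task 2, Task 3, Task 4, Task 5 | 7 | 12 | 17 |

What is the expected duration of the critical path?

34 hours

te_Task 1 = (4 + 4·7 + 16)/6 = 48/6 = 8
te_Task 2 = (4 + 4·7 + 16)/6 = 48/6 = 8
te_Task 3 = (10 + 4·13 + 22)/6 = 84/6 = 14
te_Task 4 = (5 + 4·7 + 9)/6 = 42/6 = 7
te_Task 5 = (4 + 4·8 + 18)/6 = 54/6 = 9
te_Task 6 = (7 + 4·12 + 17)/6 = 72/6 = 12

Forward pass:
ES_Task 1 = 0; EF_Task 1 = 8
ES_Task 2 = 8; EF_Task 2 = 8+8 = 16
ES_Task 3 = 8; EF_Task 3 = 8+14 = 22
ES_Task 4 = 8; EF_Task 4 = 8+7 = 15
ES_Task 5 = 8; EF_Task 5 = 8+9 = 17
ES_Task 6 = max(EF_Task 2=16, EF_Task 3=22, EF_Task 4=15, EF_Task 5=17) = 22; EF_Task 6 = 22+12 = 34
Expected project duration μ = 34 hours. Critical path: Task 1 → Task 3 → Task 6.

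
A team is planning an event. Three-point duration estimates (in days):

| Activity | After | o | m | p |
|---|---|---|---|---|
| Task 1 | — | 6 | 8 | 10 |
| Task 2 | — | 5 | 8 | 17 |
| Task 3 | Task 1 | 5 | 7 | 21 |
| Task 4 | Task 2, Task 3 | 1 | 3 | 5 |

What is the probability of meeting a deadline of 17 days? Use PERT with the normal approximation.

te_Task 1 = (6 + 4·8 + 10)/6 = 48/6 = 8; σ²_Task 1 = ((10−6)/6)² = 0.444
te_Task 2 = (5 + 4·8 + 17)/6 = 54/6 = 9; σ²_Task 2 = ((17−5)/6)² = 4.000
te_Task 3 = (5 + 4·7 + 21)/6 = 54/6 = 9; σ²_Task 3 = ((21−5)/6)² = 7.111
te_Task 4 = (1 + 4·3 + 5)/6 = 18/6 = 3; σ²_Task 4 = ((5−1)/6)² = 0.444

Forward pass:
ES_Task 1 = 0; EF_Task 1 = 8
ES_Task 2 = 0; EF_Task 2 = 9
ES_Task 3 = 8; EF_Task 3 = 8+9 = 17
ES_Task 4 = max(EF_Task 2=9, EF_Task 3=17) = 17; EF_Task 4 = 17+3 = 20
Expected project duration μ = 20 days. Critical path: Task 1 → Task 3 → Task 4.

Variance along critical path = 0.444 + 7.111 + 0.444 = 8.000; σ = √8.000 = 2.828 days.
Z = (17 − 20) / 2.828 = -1.061
P(T ≤ 17) = Φ(-1.061) ≈ 0.144

0.144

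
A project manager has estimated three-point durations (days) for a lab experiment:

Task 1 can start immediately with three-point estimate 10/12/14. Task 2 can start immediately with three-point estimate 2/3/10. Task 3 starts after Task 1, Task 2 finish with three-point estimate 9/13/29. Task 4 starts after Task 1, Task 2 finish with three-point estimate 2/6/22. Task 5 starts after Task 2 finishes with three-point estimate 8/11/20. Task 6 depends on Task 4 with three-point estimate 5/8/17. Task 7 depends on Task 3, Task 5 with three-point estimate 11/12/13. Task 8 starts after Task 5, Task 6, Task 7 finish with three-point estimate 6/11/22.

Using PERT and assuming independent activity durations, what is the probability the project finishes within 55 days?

te_Task 1 = (10 + 4·12 + 14)/6 = 72/6 = 12; σ²_Task 1 = ((14−10)/6)² = 0.444
te_Task 2 = (2 + 4·3 + 10)/6 = 24/6 = 4; σ²_Task 2 = ((10−2)/6)² = 1.778
te_Task 3 = (9 + 4·13 + 29)/6 = 90/6 = 15; σ²_Task 3 = ((29−9)/6)² = 11.111
te_Task 4 = (2 + 4·6 + 22)/6 = 48/6 = 8; σ²_Task 4 = ((22−2)/6)² = 11.111
te_Task 5 = (8 + 4·11 + 20)/6 = 72/6 = 12; σ²_Task 5 = ((20−8)/6)² = 4.000
te_Task 6 = (5 + 4·8 + 17)/6 = 54/6 = 9; σ²_Task 6 = ((17−5)/6)² = 4.000
te_Task 7 = (11 + 4·12 + 13)/6 = 72/6 = 12; σ²_Task 7 = ((13−11)/6)² = 0.111
te_Task 8 = (6 + 4·11 + 22)/6 = 72/6 = 12; σ²_Task 8 = ((22−6)/6)² = 7.111

Forward pass:
ES_Task 1 = 0; EF_Task 1 = 12
ES_Task 2 = 0; EF_Task 2 = 4
ES_Task 3 = max(EF_Task 1=12, EF_Task 2=4) = 12; EF_Task 3 = 12+15 = 27
ES_Task 4 = max(EF_Task 1=12, EF_Task 2=4) = 12; EF_Task 4 = 12+8 = 20
ES_Task 5 = 4; EF_Task 5 = 4+12 = 16
ES_Task 6 = 20; EF_Task 6 = 20+9 = 29
ES_Task 7 = max(EF_Task 3=27, EF_Task 5=16) = 27; EF_Task 7 = 27+12 = 39
ES_Task 8 = max(EF_Task 5=16, EF_Task 6=29, EF_Task 7=39) = 39; EF_Task 8 = 39+12 = 51
Expected project duration μ = 51 days. Critical path: Task 1 → Task 3 → Task 7 → Task 8.

Variance along critical path = 0.444 + 11.111 + 0.111 + 7.111 = 18.778; σ = √18.778 = 4.333 days.
Z = (55 − 51) / 4.333 = 0.923
P(T ≤ 55) = Φ(0.923) ≈ 0.822

0.822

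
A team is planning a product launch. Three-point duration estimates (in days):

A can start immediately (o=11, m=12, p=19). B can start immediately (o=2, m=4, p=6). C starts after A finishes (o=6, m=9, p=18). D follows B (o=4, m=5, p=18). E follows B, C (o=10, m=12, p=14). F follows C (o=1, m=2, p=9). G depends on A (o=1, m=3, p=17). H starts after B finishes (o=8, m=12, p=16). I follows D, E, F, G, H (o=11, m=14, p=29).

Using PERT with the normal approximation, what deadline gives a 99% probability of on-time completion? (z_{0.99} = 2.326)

60.1 days

te_A = (11 + 4·12 + 19)/6 = 78/6 = 13; σ²_A = ((19−11)/6)² = 1.778
te_B = (2 + 4·4 + 6)/6 = 24/6 = 4; σ²_B = ((6−2)/6)² = 0.444
te_C = (6 + 4·9 + 18)/6 = 60/6 = 10; σ²_C = ((18−6)/6)² = 4.000
te_D = (4 + 4·5 + 18)/6 = 42/6 = 7; σ²_D = ((18−4)/6)² = 5.444
te_E = (10 + 4·12 + 14)/6 = 72/6 = 12; σ²_E = ((14−10)/6)² = 0.444
te_F = (1 + 4·2 + 9)/6 = 18/6 = 3; σ²_F = ((9−1)/6)² = 1.778
te_G = (1 + 4·3 + 17)/6 = 30/6 = 5; σ²_G = ((17−1)/6)² = 7.111
te_H = (8 + 4·12 + 16)/6 = 72/6 = 12; σ²_H = ((16−8)/6)² = 1.778
te_I = (11 + 4·14 + 29)/6 = 96/6 = 16; σ²_I = ((29−11)/6)² = 9.000

Forward pass:
ES_A = 0; EF_A = 13
ES_B = 0; EF_B = 4
ES_C = 13; EF_C = 13+10 = 23
ES_D = 4; EF_D = 4+7 = 11
ES_E = max(EF_B=4, EF_C=23) = 23; EF_E = 23+12 = 35
ES_F = 23; EF_F = 23+3 = 26
ES_G = 13; EF_G = 13+5 = 18
ES_H = 4; EF_H = 4+12 = 16
ES_I = max(EF_D=11, EF_E=35, EF_F=26, EF_G=18, EF_H=16) = 35; EF_I = 35+16 = 51
Expected project duration μ = 51 days. Critical path: A → C → E → I.

Variance along critical path = 1.778 + 4.000 + 0.444 + 9.000 = 15.222; σ = 3.902 days.
D = μ + z·σ = 51 + 2.326·3.902 = 60.1 days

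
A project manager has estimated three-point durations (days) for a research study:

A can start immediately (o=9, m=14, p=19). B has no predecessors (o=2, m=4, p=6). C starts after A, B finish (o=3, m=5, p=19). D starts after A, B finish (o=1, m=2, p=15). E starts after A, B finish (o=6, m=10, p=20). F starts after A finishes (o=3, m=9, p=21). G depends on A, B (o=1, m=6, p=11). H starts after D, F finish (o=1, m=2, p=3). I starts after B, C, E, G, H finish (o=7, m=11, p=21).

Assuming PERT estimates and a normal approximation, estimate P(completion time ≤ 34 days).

0.168

te_A = (9 + 4·14 + 19)/6 = 84/6 = 14; σ²_A = ((19−9)/6)² = 2.778
te_B = (2 + 4·4 + 6)/6 = 24/6 = 4; σ²_B = ((6−2)/6)² = 0.444
te_C = (3 + 4·5 + 19)/6 = 42/6 = 7; σ²_C = ((19−3)/6)² = 7.111
te_D = (1 + 4·2 + 15)/6 = 24/6 = 4; σ²_D = ((15−1)/6)² = 5.444
te_E = (6 + 4·10 + 20)/6 = 66/6 = 11; σ²_E = ((20−6)/6)² = 5.444
te_F = (3 + 4·9 + 21)/6 = 60/6 = 10; σ²_F = ((21−3)/6)² = 9.000
te_G = (1 + 4·6 + 11)/6 = 36/6 = 6; σ²_G = ((11−1)/6)² = 2.778
te_H = (1 + 4·2 + 3)/6 = 12/6 = 2; σ²_H = ((3−1)/6)² = 0.111
te_I = (7 + 4·11 + 21)/6 = 72/6 = 12; σ²_I = ((21−7)/6)² = 5.444

Forward pass:
ES_A = 0; EF_A = 14
ES_B = 0; EF_B = 4
ES_C = max(EF_A=14, EF_B=4) = 14; EF_C = 14+7 = 21
ES_D = max(EF_A=14, EF_B=4) = 14; EF_D = 14+4 = 18
ES_E = max(EF_A=14, EF_B=4) = 14; EF_E = 14+11 = 25
ES_F = 14; EF_F = 14+10 = 24
ES_G = max(EF_A=14, EF_B=4) = 14; EF_G = 14+6 = 20
ES_H = max(EF_D=18, EF_F=24) = 24; EF_H = 24+2 = 26
ES_I = max(EF_B=4, EF_C=21, EF_E=25, EF_G=20, EF_H=26) = 26; EF_I = 26+12 = 38
Expected project duration μ = 38 days. Critical path: A → F → H → I.

Variance along critical path = 2.778 + 9.000 + 0.111 + 5.444 = 17.333; σ = √17.333 = 4.163 days.
Z = (34 − 38) / 4.163 = -0.961
P(T ≤ 34) = Φ(-0.961) ≈ 0.168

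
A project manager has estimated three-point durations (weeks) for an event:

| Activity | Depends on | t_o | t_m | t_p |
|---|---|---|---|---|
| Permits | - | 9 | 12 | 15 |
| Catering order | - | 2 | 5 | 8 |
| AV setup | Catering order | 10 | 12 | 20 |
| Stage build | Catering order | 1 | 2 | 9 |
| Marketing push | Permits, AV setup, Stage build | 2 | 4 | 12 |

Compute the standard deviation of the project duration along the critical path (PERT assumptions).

te_Permits = (9 + 4·12 + 15)/6 = 72/6 = 12; σ²_Permits = ((15−9)/6)² = 1.000
te_Catering order = (2 + 4·5 + 8)/6 = 30/6 = 5; σ²_Catering order = ((8−2)/6)² = 1.000
te_AV setup = (10 + 4·12 + 20)/6 = 78/6 = 13; σ²_AV setup = ((20−10)/6)² = 2.778
te_Stage build = (1 + 4·2 + 9)/6 = 18/6 = 3; σ²_Stage build = ((9−1)/6)² = 1.778
te_Marketing push = (2 + 4·4 + 12)/6 = 30/6 = 5; σ²_Marketing push = ((12−2)/6)² = 2.778

Forward pass:
ES_Permits = 0; EF_Permits = 12
ES_Catering order = 0; EF_Catering order = 5
ES_AV setup = 5; EF_AV setup = 5+13 = 18
ES_Stage build = 5; EF_Stage build = 5+3 = 8
ES_Marketing push = max(EF_Permits=12, EF_AV setup=18, EF_Stage build=8) = 18; EF_Marketing push = 18+5 = 23
Expected project duration μ = 23 weeks. Critical path: Catering order → AV setup → Marketing push.

Variance along critical path = 1.000 + 2.778 + 2.778 = 6.556
σ = √6.556 = 2.560 weeks

2.56 weeks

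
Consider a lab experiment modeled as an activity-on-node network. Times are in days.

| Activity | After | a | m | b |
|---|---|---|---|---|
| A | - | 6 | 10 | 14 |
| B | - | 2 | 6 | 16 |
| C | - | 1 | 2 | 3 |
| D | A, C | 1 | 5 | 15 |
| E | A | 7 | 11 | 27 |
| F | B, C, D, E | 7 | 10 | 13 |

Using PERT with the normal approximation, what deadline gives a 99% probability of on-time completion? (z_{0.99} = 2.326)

te_A = (6 + 4·10 + 14)/6 = 60/6 = 10; σ²_A = ((14−6)/6)² = 1.778
te_B = (2 + 4·6 + 16)/6 = 42/6 = 7; σ²_B = ((16−2)/6)² = 5.444
te_C = (1 + 4·2 + 3)/6 = 12/6 = 2; σ²_C = ((3−1)/6)² = 0.111
te_D = (1 + 4·5 + 15)/6 = 36/6 = 6; σ²_D = ((15−1)/6)² = 5.444
te_E = (7 + 4·11 + 27)/6 = 78/6 = 13; σ²_E = ((27−7)/6)² = 11.111
te_F = (7 + 4·10 + 13)/6 = 60/6 = 10; σ²_F = ((13−7)/6)² = 1.000

Forward pass:
ES_A = 0; EF_A = 10
ES_B = 0; EF_B = 7
ES_C = 0; EF_C = 2
ES_D = max(EF_A=10, EF_C=2) = 10; EF_D = 10+6 = 16
ES_E = 10; EF_E = 10+13 = 23
ES_F = max(EF_B=7, EF_C=2, EF_D=16, EF_E=23) = 23; EF_F = 23+10 = 33
Expected project duration μ = 33 days. Critical path: A → E → F.

Variance along critical path = 1.778 + 11.111 + 1.000 = 13.889; σ = 3.727 days.
D = μ + z·σ = 33 + 2.326·3.727 = 41.7 days

41.7 days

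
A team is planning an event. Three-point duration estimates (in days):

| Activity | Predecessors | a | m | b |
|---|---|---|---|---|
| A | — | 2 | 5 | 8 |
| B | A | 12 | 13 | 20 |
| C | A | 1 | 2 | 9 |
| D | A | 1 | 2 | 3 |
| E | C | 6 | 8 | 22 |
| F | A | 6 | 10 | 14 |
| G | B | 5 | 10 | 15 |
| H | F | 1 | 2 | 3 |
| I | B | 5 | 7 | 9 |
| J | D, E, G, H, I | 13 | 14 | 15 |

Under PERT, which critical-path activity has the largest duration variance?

te_A = (2 + 4·5 + 8)/6 = 30/6 = 5; σ²_A = ((8−2)/6)² = 1.000
te_B = (12 + 4·13 + 20)/6 = 84/6 = 14; σ²_B = ((20−12)/6)² = 1.778
te_C = (1 + 4·2 + 9)/6 = 18/6 = 3; σ²_C = ((9−1)/6)² = 1.778
te_D = (1 + 4·2 + 3)/6 = 12/6 = 2; σ²_D = ((3−1)/6)² = 0.111
te_E = (6 + 4·8 + 22)/6 = 60/6 = 10; σ²_E = ((22−6)/6)² = 7.111
te_F = (6 + 4·10 + 14)/6 = 60/6 = 10; σ²_F = ((14−6)/6)² = 1.778
te_G = (5 + 4·10 + 15)/6 = 60/6 = 10; σ²_G = ((15−5)/6)² = 2.778
te_H = (1 + 4·2 + 3)/6 = 12/6 = 2; σ²_H = ((3−1)/6)² = 0.111
te_I = (5 + 4·7 + 9)/6 = 42/6 = 7; σ²_I = ((9−5)/6)² = 0.444
te_J = (13 + 4·14 + 15)/6 = 84/6 = 14; σ²_J = ((15−13)/6)² = 0.111

Forward pass:
ES_A = 0; EF_A = 5
ES_B = 5; EF_B = 5+14 = 19
ES_C = 5; EF_C = 5+3 = 8
ES_D = 5; EF_D = 5+2 = 7
ES_E = 8; EF_E = 8+10 = 18
ES_F = 5; EF_F = 5+10 = 15
ES_G = 19; EF_G = 19+10 = 29
ES_H = 15; EF_H = 15+2 = 17
ES_I = 19; EF_I = 19+7 = 26
ES_J = max(EF_D=7, EF_E=18, EF_G=29, EF_H=17, EF_I=26) = 29; EF_J = 29+14 = 43
Expected project duration μ = 43 days. Critical path: A → B → G → J.

Variances on critical path: σ²_A=1.000, σ²_B=1.778, σ²_G=2.778, σ²_J=0.111.
Largest is σ²_G = 2.778.

G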